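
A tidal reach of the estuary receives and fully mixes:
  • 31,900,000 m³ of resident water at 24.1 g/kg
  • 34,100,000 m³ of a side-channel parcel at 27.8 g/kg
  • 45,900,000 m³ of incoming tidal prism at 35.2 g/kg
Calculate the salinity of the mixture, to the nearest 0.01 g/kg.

By conservation of dissolved salt,
salt = 31,900,000×24.1 + 34,100,000×27.8 + 45,900,000×35.2 = 768,790,000 + 947,980,000 + 1,615,680,000 = 3,332,450,000
volume = 31,900,000 + 34,100,000 + 45,900,000 = 111,900,000 m³
S = 3,332,450,000 / 111,900,000 = 29.7806 g/kg

29.78 g/kg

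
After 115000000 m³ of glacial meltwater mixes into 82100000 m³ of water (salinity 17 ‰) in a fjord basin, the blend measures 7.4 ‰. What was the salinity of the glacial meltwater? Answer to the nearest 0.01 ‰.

0.55 ‰

Salt balance: 82,100,000×17 + 115,000,000×S = 197,100,000×7.4
1,395,700,000 + 115,000,000·S = 1,458,540,000
S = (1,458,540,000 − 1,395,700,000) / 115,000,000 = 0.5464 ‰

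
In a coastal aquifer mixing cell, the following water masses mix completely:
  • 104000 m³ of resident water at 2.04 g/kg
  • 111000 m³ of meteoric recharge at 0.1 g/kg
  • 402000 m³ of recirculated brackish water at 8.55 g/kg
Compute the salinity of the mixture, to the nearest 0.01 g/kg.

Salt balance:
salt = 104,000×2.04 + 111,000×0.1 + 402,000×8.55 = 212,160 + 11,100 + 3,437,100 = 3,660,360
volume = 104,000 + 111,000 + 402,000 = 617,000 m³
S = 3,660,360 / 617,000 = 5.9325 g/kg

5.93 g/kg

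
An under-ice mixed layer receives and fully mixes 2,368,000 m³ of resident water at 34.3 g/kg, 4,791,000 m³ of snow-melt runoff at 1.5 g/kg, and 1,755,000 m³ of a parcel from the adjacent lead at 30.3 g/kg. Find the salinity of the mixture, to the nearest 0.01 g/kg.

15.88 g/kg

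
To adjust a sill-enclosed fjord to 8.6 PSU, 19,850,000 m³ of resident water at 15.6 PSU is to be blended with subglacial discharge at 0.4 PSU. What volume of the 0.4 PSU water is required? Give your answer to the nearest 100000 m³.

Salt balance: 19,850,000×15.6 + V×0.4 = (19,850,000+V)×8.6
309,660,000 + 0.4V = 170,710,000 + 8.6V
138,950,000 = 8.2V
V = 16,945,121.95 m³

16900000 m³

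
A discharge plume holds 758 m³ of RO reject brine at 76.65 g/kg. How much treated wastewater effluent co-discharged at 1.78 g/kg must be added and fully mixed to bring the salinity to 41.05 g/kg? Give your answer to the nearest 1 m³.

687 m³

Salt balance: 758×76.65 + V×1.78 = (758+V)×41.05
58,100.7 + 1.78V = 31,115.9 + 41.05V
26,984.8 = 39.27V
V = 687.16 m³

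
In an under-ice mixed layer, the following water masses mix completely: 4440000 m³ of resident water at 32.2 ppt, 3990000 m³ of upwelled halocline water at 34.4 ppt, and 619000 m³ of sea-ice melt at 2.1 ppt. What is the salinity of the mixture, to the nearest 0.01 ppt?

31.11 ppt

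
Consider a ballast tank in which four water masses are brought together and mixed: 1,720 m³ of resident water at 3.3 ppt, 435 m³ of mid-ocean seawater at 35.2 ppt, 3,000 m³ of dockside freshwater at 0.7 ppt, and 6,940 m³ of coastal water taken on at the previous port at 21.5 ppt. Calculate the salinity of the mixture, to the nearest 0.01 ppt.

14.25 ppt

Weighted by volume,
salt = 1,720×3.3 + 435×35.2 + 3,000×0.7 + 6,940×21.5 = 5,676 + 15,312 + 2,100 + 149,210 = 172,298
volume = 1,720 + 435 + 3,000 + 6,940 = 12,095 m³
S = 172,298 / 12,095 = 14.2454 ppt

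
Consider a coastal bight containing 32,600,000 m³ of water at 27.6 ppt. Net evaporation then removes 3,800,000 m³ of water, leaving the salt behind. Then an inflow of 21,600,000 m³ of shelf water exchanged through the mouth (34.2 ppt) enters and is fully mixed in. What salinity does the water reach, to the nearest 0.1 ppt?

32.5 ppt

After evaporation: salt = 32,600,000×27.6 = 899,760,000; volume = 32,600,000 − 3,800,000 = 28,800,000 m³
After mixing: salt = 899,760,000 + 21,600,000×34.2 = 1,638,480,000; volume = 28,800,000 + 21,600,000 = 50,400,000 m³
S = 1,638,480,000 / 50,400,000 = 32.5095 ppt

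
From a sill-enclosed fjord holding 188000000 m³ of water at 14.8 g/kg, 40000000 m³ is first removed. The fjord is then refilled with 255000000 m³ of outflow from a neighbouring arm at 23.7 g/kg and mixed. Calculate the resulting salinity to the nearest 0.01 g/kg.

20.43 g/kg

Remaining after removal: 148,000,000 m³ at 14.8 g/kg (salt = 2,190,400,000)
After addition: salt = 2,190,400,000 + 255,000,000×23.7 = 8,233,900,000; volume = 403,000,000 m³
S = 8,233,900,000 / 403,000,000 = 20.4315 g/kg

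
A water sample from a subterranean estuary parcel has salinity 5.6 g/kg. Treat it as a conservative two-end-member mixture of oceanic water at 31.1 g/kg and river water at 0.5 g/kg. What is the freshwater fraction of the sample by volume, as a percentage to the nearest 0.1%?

83.3%

Let f be the freshwater fraction. Salt balance per unit volume:
f×0.5 + (1−f)×31.1 = 5.6
f = (31.1 − 5.6) / (31.1 − 0.5) = 25.5/30.6 = 0.8333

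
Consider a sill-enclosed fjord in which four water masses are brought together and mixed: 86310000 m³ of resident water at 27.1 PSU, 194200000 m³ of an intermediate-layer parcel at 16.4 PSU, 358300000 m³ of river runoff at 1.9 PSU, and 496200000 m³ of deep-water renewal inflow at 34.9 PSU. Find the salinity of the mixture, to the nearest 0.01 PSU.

20.72 PSU

Salt balance:
salt = 86,310,000×27.1 + 194,200,000×16.4 + 358,300,000×1.9 + 496,200,000×34.9 = 2,339,001,000 + 3,184,880,000 + 680,770,000 + 17,317,380,000 = 23,522,031,000
volume = 86,310,000 + 194,200,000 + 358,300,000 + 496,200,000 = 1,135,010,000 m³
S = 23,522,031,000 / 1,135,010,000 = 20.7241 PSU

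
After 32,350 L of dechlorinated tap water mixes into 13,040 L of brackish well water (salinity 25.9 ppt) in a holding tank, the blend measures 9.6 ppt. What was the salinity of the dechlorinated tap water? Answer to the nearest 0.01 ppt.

3.03 ppt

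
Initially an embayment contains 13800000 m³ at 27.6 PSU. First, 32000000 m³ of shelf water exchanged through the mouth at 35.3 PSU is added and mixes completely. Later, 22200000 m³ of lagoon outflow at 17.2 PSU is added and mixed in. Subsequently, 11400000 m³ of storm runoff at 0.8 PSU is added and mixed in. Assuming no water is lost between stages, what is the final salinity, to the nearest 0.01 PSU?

Weighted by volume,
Initial salt = 13,800,000×27.6 = 380,880,000
After stage 1: salt = 380,880,000 + 32,000,000×35.3 = 1,510,480,000; volume = 45,800,000 m³; S = 32.98 PSU
After stage 2: salt = 1,510,480,000 + 22,200,000×17.2 = 1,892,320,000; volume = 68,000,000 m³; S = 27.828 PSU
After stage 3: salt = 1,892,320,000 + 11,400,000×0.8 = 1,901,440,000; volume = 79,400,000 m³
S = 1,901,440,000 / 79,400,000 = 23.9476 PSU

23.95 PSU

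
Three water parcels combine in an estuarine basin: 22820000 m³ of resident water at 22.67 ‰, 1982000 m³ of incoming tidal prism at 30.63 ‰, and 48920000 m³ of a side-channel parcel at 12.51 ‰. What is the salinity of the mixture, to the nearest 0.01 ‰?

Total salt / total volume:
salt = 22,820,000×22.67 + 1,982,000×30.63 + 48,920,000×12.51 = 517,329,400 + 60,708,660 + 611,989,200 = 1,190,027,260
volume = 22,820,000 + 1,982,000 + 48,920,000 = 73,722,000 m³
S = 1,190,027,260 / 73,722,000 = 16.1421 ‰

16.14 ‰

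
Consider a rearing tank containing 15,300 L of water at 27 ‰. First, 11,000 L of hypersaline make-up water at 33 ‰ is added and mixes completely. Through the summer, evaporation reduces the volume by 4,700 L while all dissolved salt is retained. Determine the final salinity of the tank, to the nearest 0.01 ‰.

35.93 ‰

After mixing: salt = 15,300×27 + 11,000×33 = 776,100; volume = 26,300 L
After evaporation: salt unchanged = 776,100; volume = 26,300 − 4,700 = 21,600 L
S = 776,100 / 21,600 = 35.9306 ‰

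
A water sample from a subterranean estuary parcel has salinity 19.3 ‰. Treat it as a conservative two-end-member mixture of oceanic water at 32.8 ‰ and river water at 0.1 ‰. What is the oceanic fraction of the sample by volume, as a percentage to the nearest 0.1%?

58.7%

Let g be the oceanic fraction. Salt balance per unit volume:
g×32.8 + (1−g)×0.1 = 19.3
g = (19.3 − 0.1) / (32.8 − 0.1) = 19.2/32.7 = 0.5872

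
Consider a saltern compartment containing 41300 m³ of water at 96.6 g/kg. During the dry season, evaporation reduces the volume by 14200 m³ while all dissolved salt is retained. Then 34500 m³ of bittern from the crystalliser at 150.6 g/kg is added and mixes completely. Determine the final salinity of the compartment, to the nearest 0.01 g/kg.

After evaporation: salt = 41,300×96.6 = 3,989,580; volume = 41,300 − 14,200 = 27,100 m³
After mixing: salt = 3,989,580 + 34,500×150.6 = 9,185,280; volume = 27,100 + 34,500 = 61,600 m³
S = 9,185,280 / 61,600 = 149.1117 g/kg

149.11 g/kg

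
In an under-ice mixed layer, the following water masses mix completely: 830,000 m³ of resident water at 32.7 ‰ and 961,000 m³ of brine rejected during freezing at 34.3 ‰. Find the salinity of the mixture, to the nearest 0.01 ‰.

33.56 ‰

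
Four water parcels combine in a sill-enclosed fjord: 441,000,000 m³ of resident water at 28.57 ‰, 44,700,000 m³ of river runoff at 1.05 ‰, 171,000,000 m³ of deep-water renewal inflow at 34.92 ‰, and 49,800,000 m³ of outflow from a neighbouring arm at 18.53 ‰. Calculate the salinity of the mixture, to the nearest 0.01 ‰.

27.66 ‰

Total salt / total volume:
salt = 441,000,000×28.57 + 44,700,000×1.05 + 171,000,000×34.92 + 49,800,000×18.53 = 12,599,370,000 + 46,935,000 + 5,971,320,000 + 922,794,000 = 19,540,419,000
volume = 441,000,000 + 44,700,000 + 171,000,000 + 49,800,000 = 706,500,000 m³
S = 19,540,419,000 / 706,500,000 = 27.6581 ‰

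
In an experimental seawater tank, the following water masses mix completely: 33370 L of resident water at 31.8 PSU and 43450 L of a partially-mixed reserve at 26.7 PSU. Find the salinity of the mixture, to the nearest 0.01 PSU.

Weighted by volume,
salt = 33,370×31.8 + 43,450×26.7 = 1,061,166 + 1,160,115 = 2,221,281
volume = 33,370 + 43,450 = 76,820 L
S = 2,221,281 / 76,820 = 28.9154 PSU

28.92 PSU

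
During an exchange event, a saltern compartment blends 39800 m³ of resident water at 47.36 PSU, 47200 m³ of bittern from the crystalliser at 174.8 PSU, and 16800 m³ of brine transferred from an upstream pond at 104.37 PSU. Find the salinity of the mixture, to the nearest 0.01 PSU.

114.54 PSU

Salt balance:
salt = 39,800×47.36 + 47,200×174.8 + 16,800×104.37 = 1,884,928 + 8,250,560 + 1,753,416 = 11,888,904
volume = 39,800 + 47,200 + 16,800 = 103,800 m³
S = 11,888,904 / 103,800 = 114.5366 PSU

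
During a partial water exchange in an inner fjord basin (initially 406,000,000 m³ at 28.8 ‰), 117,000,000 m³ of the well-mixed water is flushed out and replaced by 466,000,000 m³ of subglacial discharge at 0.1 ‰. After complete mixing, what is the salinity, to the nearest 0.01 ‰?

11.09 ‰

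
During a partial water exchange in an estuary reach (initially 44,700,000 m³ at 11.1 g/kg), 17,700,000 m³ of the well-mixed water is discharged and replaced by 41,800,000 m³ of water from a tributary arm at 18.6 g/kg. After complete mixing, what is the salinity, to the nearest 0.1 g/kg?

Remaining after removal: 27,000,000 m³ at 11.1 g/kg (salt = 299,700,000)
After addition: salt = 299,700,000 + 41,800,000×18.6 = 1,077,180,000; volume = 68,800,000 m³
S = 1,077,180,000 / 68,800,000 = 15.6567 g/kg

15.7 g/kg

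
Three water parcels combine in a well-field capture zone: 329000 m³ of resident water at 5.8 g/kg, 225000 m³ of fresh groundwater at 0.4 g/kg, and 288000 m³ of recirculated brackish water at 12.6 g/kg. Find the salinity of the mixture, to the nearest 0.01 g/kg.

Weighted by volume,
salt = 329,000×5.8 + 225,000×0.4 + 288,000×12.6 = 1,908,200 + 90,000 + 3,628,800 = 5,627,000
volume = 329,000 + 225,000 + 288,000 = 842,000 m³
S = 5,627,000 / 842,000 = 6.6829 g/kg

6.68 g/kg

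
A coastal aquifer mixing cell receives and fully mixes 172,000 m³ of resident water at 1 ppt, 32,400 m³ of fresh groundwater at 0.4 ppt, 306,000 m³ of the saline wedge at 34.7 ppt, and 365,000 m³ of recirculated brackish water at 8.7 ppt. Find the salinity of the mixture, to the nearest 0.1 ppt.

By conservation of dissolved salt,
salt = 172,000×1 + 32,400×0.4 + 306,000×34.7 + 365,000×8.7 = 172,000 + 12,960 + 10,618,200 + 3,175,500 = 13,978,660
volume = 172,000 + 32,400 + 306,000 + 365,000 = 875,400 m³
S = 13,978,660 / 875,400 = 15.968 ppt

16.0 ppt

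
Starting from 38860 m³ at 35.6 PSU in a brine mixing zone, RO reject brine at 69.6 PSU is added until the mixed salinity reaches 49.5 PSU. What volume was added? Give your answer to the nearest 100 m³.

26900 m³

Salt balance: 38,860×35.6 + V×69.6 = (38,860+V)×49.5
1,383,416 + 69.6V = 1,923,570 + 49.5V
540,154 = 20.1V
V = 26,873.33 m³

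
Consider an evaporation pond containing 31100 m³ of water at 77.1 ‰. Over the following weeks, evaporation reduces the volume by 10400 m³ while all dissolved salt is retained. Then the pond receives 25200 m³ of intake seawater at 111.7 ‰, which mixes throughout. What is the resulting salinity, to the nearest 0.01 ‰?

113.57 ‰

After evaporation: salt = 31,100×77.1 = 2,397,810; volume = 31,100 − 10,400 = 20,700 m³
After mixing: salt = 2,397,810 + 25,200×111.7 = 5,212,650; volume = 20,700 + 25,200 = 45,900 m³
S = 5,212,650 / 45,900 = 113.5654 ‰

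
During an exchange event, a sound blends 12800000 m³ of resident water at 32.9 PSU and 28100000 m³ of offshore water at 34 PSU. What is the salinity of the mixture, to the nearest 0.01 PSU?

Weighted by volume,
salt = 12,800,000×32.9 + 28,100,000×34 = 421,120,000 + 955,400,000 = 1,376,520,000
volume = 12,800,000 + 28,100,000 = 40,900,000 m³
S = 1,376,520,000 / 40,900,000 = 33.6557 PSU

33.66 PSU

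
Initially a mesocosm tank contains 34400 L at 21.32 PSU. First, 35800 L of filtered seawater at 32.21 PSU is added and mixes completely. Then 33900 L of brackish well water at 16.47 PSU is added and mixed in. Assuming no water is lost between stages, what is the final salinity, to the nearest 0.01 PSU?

23.49 PSU

Total salt / total volume:
Initial salt = 34,400×21.32 = 733,408
After stage 1: salt = 733,408 + 35,800×32.21 = 1,886,526; volume = 70,200 L; S = 26.874 PSU
After stage 2: salt = 1,886,526 + 33,900×16.47 = 2,444,859; volume = 104,100 L
S = 2,444,859 / 104,100 = 23.4857 PSU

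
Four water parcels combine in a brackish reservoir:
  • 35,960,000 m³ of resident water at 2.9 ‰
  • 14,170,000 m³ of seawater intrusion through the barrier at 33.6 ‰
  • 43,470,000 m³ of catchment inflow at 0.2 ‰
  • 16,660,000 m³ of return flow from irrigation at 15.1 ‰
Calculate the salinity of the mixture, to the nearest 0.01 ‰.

7.62 ‰

Weighted by volume,
salt = 35,960,000×2.9 + 14,170,000×33.6 + 43,470,000×0.2 + 16,660,000×15.1 = 104,284,000 + 476,112,000 + 8,694,000 + 251,566,000 = 840,656,000
volume = 35,960,000 + 14,170,000 + 43,470,000 + 16,660,000 = 110,260,000 m³
S = 840,656,000 / 110,260,000 = 7.6243 ‰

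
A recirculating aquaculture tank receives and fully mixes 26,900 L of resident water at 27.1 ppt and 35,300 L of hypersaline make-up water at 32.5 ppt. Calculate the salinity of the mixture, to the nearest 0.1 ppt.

30.2 ppt

Conserving salt mass:
salt = 26,900×27.1 + 35,300×32.5 = 728,990 + 1,147,250 = 1,876,240
volume = 26,900 + 35,300 = 62,200 L
S = 1,876,240 / 62,200 = 30.165 ppt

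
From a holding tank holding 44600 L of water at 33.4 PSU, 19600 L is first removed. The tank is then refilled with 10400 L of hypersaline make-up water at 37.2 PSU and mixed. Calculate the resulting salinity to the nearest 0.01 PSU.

34.52 PSU

Remaining after removal: 25,000 L at 33.4 PSU (salt = 835,000)
After addition: salt = 835,000 + 10,400×37.2 = 1,221,880; volume = 35,400 L
S = 1,221,880 / 35,400 = 34.5164 PSU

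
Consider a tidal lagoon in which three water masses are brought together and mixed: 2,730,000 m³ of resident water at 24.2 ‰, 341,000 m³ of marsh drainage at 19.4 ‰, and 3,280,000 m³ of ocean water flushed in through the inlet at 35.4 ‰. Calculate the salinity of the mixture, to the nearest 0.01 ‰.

29.73 ‰

By conservation of dissolved salt,
salt = 2,730,000×24.2 + 341,000×19.4 + 3,280,000×35.4 = 66,066,000 + 6,615,400 + 116,112,000 = 188,793,400
volume = 2,730,000 + 341,000 + 3,280,000 = 6,351,000 m³
S = 188,793,400 / 6,351,000 = 29.7266 ‰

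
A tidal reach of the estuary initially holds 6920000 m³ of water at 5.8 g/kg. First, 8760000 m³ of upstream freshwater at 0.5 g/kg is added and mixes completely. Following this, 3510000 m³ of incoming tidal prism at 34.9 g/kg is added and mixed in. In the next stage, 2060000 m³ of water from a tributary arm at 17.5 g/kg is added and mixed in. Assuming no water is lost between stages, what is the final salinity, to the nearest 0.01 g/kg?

Total salt / total volume:
Initial salt = 6,920,000×5.8 = 40,136,000
After stage 1: salt = 40,136,000 + 8,760,000×0.5 = 44,516,000; volume = 15,680,000 m³; S = 2.839 g/kg
After stage 2: salt = 44,516,000 + 3,510,000×34.9 = 167,015,000; volume = 19,190,000 m³; S = 8.703 g/kg
After stage 3: salt = 167,015,000 + 2,060,000×17.5 = 203,065,000; volume = 21,250,000 m³
S = 203,065,000 / 21,250,000 = 9.556 g/kg

9.56 g/kg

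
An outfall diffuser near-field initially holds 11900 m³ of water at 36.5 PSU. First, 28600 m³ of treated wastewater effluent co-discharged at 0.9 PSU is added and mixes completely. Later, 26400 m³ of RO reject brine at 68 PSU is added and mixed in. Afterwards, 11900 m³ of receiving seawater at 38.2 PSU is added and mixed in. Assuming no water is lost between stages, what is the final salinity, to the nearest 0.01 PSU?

By conservation of dissolved salt,
Initial salt = 11,900×36.5 = 434,350
After stage 1: salt = 434,350 + 28,600×0.9 = 460,090; volume = 40,500 m³; S = 11.36 PSU
After stage 2: salt = 460,090 + 26,400×68 = 2,255,290; volume = 66,900 m³; S = 33.711 PSU
After stage 3: salt = 2,255,290 + 11,900×38.2 = 2,709,870; volume = 78,800 m³
S = 2,709,870 / 78,800 = 34.3892 PSU

34.39 PSU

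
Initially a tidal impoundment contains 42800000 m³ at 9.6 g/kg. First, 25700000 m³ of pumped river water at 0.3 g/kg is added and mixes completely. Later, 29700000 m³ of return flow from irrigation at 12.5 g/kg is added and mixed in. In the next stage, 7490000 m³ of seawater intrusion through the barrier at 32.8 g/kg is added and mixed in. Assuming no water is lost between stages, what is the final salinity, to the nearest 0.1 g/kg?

By conservation of dissolved salt,
Initial salt = 42,800,000×9.6 = 410,880,000
After stage 1: salt = 410,880,000 + 25,700,000×0.3 = 418,590,000; volume = 68,500,000 m³; S = 6.111 g/kg
After stage 2: salt = 418,590,000 + 29,700,000×12.5 = 789,840,000; volume = 98,200,000 m³; S = 8.043 g/kg
After stage 3: salt = 789,840,000 + 7,490,000×32.8 = 1,035,512,000; volume = 105,690,000 m³
S = 1,035,512,000 / 105,690,000 = 9.7976 g/kg

9.8 g/kg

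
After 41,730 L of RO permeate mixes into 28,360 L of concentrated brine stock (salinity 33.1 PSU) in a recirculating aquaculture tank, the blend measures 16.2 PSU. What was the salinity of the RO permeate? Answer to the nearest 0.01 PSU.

4.71 PSU

Salt balance: 28,360×33.1 + 41,730×S = 70,090×16.2
938,716 + 41,730·S = 1,135,458
S = (1,135,458 − 938,716) / 41,730 = 4.7146 PSU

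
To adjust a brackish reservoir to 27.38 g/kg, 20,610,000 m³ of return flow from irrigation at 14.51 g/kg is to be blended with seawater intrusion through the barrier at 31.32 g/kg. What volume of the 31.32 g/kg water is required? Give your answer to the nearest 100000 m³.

67300000 m³

Salt balance: 20,610,000×14.51 + V×31.32 = (20,610,000+V)×27.38
299,051,100 + 31.32V = 564,301,800 + 27.38V
265,250,700 = 3.94V
V = 67,322,512.69 m³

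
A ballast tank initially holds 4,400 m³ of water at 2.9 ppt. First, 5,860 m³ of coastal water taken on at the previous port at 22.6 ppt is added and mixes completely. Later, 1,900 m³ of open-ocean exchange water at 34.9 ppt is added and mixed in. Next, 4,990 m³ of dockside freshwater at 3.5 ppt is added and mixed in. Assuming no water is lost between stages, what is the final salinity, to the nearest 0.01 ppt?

13.35 ppt

By conservation of dissolved salt,
Initial salt = 4,400×2.9 = 12,760
After stage 1: salt = 12,760 + 5,860×22.6 = 145,196; volume = 10,260 m³; S = 14.152 ppt
After stage 2: salt = 145,196 + 1,900×34.9 = 211,506; volume = 12,160 m³; S = 17.394 ppt
After stage 3: salt = 211,506 + 4,990×3.5 = 228,971; volume = 17,150 m³
S = 228,971 / 17,150 = 13.3511 ppt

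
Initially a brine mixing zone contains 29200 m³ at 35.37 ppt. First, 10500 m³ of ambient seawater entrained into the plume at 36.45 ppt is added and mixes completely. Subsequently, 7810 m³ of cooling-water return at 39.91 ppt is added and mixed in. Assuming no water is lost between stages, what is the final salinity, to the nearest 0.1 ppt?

Total salt / total volume:
Initial salt = 29,200×35.37 = 1,032,804
After stage 1: salt = 1,032,804 + 10,500×36.45 = 1,415,529; volume = 39,700 m³; S = 35.656 ppt
After stage 2: salt = 1,415,529 + 7,810×39.91 = 1,727,226.1; volume = 47,510 m³
S = 1,727,226.1 / 47,510 = 36.355 ppt

36.4 ppt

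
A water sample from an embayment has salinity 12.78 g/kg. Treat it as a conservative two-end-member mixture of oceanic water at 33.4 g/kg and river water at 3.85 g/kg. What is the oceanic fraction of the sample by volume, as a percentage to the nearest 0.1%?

30.2%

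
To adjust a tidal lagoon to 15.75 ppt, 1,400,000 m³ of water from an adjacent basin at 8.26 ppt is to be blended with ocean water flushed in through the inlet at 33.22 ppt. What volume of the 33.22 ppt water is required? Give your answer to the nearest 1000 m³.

Salt balance: 1,400,000×8.26 + V×33.22 = (1,400,000+V)×15.75
11,564,000 + 33.22V = 22,050,000 + 15.75V
10,486,000 = 17.47V
V = 600,228.96 m³

600000 m³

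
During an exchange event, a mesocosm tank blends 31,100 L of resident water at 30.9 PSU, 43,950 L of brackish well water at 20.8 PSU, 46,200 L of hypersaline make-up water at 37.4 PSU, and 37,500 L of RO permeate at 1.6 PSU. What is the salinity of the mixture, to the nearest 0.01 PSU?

23.07 PSU

Total salt / total volume:
salt = 31,100×30.9 + 43,950×20.8 + 46,200×37.4 + 37,500×1.6 = 960,990 + 914,160 + 1,727,880 + 60,000 = 3,663,030
volume = 31,100 + 43,950 + 46,200 + 37,500 = 158,750 L
S = 3,663,030 / 158,750 = 23.0742 PSU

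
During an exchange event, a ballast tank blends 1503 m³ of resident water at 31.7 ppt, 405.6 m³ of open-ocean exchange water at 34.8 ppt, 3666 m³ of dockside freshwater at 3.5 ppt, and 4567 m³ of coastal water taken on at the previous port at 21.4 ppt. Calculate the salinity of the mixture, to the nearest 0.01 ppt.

Conserving salt mass:
salt = 1,503×31.7 + 405.6×34.8 + 3,666×3.5 + 4,567×21.4 = 47,645.1 + 14,114.88 + 12,831 + 97,733.8 = 172,324.78
volume = 1,503 + 405.6 + 3,666 + 4,567 = 10,141.6 m³
S = 172,324.78 / 10,141.6 = 16.9919 ppt

16.99 ppt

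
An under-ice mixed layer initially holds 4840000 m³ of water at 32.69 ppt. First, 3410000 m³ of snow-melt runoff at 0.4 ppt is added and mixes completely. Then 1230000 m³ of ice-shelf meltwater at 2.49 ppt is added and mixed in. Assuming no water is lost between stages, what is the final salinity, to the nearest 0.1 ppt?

Conserving salt mass:
Initial salt = 4,840,000×32.69 = 158,219,600
After stage 1: salt = 158,219,600 + 3,410,000×0.4 = 159,583,600; volume = 8,250,000 m³; S = 19.343 ppt
After stage 2: salt = 159,583,600 + 1,230,000×2.49 = 162,646,300; volume = 9,480,000 m³
S = 162,646,300 / 9,480,000 = 17.1568 ppt

17.2 ppt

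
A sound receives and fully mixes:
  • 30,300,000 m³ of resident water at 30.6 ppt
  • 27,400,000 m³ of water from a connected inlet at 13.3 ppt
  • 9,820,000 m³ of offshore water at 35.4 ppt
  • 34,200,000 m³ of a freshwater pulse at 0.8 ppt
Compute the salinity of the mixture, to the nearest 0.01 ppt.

Weighted by volume,
salt = 30,300,000×30.6 + 27,400,000×13.3 + 9,820,000×35.4 + 34,200,000×0.8 = 927,180,000 + 364,420,000 + 347,628,000 + 27,360,000 = 1,666,588,000
volume = 30,300,000 + 27,400,000 + 9,820,000 + 34,200,000 = 101,720,000 m³
S = 1,666,588,000 / 101,720,000 = 16.3841 ppt

16.38 ppt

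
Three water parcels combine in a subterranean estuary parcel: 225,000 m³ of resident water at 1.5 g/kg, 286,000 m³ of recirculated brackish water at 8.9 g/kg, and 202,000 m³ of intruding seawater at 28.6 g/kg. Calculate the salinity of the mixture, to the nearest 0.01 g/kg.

12.15 g/kg

Total salt / total volume:
salt = 225,000×1.5 + 286,000×8.9 + 202,000×28.6 = 337,500 + 2,545,400 + 5,777,200 = 8,660,100
volume = 225,000 + 286,000 + 202,000 = 713,000 m³
S = 8,660,100 / 713,000 = 12.146 g/kg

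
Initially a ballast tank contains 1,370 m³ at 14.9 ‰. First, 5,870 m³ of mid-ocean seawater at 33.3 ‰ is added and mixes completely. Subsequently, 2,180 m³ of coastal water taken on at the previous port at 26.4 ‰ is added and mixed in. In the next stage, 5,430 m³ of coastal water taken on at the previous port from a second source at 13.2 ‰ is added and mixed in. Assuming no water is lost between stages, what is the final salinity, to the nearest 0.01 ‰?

23.24 ‰

Salt balance:
Initial salt = 1,370×14.9 = 20,413
After stage 1: salt = 20,413 + 5,870×33.3 = 215,884; volume = 7,240 m³; S = 29.818 ‰
After stage 2: salt = 215,884 + 2,180×26.4 = 273,436; volume = 9,420 m³; S = 29.027 ‰
After stage 3: salt = 273,436 + 5,430×13.2 = 345,112; volume = 14,850 m³
S = 345,112 / 14,850 = 23.2399 ‰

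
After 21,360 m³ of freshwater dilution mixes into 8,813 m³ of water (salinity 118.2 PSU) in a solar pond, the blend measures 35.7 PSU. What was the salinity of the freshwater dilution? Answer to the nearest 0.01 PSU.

1.66 PSU

Salt balance: 8,813×118.2 + 21,360×S = 30,173×35.7
1,041,696.6 + 21,360·S = 1,077,176.1
S = (1,077,176.1 − 1,041,696.6) / 21,360 = 1.661 PSU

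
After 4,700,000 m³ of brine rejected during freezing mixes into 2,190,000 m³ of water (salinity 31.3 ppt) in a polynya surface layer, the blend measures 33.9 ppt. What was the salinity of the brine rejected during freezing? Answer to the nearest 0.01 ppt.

35.11 ppt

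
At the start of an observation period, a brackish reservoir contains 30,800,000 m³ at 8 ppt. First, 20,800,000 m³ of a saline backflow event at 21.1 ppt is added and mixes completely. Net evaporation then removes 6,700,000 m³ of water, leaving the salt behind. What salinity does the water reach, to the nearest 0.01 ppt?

15.26 ppt

After mixing: salt = 30,800,000×8 + 20,800,000×21.1 = 685,280,000; volume = 51,600,000 m³
After evaporation: salt unchanged = 685,280,000; volume = 51,600,000 − 6,700,000 = 44,900,000 m³
S = 685,280,000 / 44,900,000 = 15.2624 ppt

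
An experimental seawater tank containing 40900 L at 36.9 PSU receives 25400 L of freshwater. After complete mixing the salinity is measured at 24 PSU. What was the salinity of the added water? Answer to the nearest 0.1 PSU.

3.2 PSU

Salt balance: 40,900×36.9 + 25,400×S = 66,300×24
1,509,210 + 25,400·S = 1,591,200
S = (1,591,200 − 1,509,210) / 25,400 = 3.228 PSU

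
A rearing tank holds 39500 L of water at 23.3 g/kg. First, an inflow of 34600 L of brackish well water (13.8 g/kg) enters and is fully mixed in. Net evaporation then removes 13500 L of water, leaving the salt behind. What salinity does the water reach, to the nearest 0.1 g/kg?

After mixing: salt = 39,500×23.3 + 34,600×13.8 = 1,397,830; volume = 74,100 L
After evaporation: salt unchanged = 1,397,830; volume = 74,100 − 13,500 = 60,600 L
S = 1,397,830 / 60,600 = 23.0665 g/kg

23.1 g/kg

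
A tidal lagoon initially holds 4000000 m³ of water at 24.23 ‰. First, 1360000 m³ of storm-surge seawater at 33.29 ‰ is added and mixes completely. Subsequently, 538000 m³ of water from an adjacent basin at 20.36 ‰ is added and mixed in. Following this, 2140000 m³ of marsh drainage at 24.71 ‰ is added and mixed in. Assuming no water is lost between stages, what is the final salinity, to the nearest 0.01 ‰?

Mass of salt is conserved:
Initial salt = 4,000,000×24.23 = 96,920,000
After stage 1: salt = 96,920,000 + 1,360,000×33.29 = 142,194,400; volume = 5,360,000 m³; S = 26.529 ‰
After stage 2: salt = 142,194,400 + 538,000×20.36 = 153,148,080; volume = 5,898,000 m³; S = 25.966 ‰
After stage 3: salt = 153,148,080 + 2,140,000×24.71 = 206,027,480; volume = 8,038,000 m³
S = 206,027,480 / 8,038,000 = 25.6317 ‰

25.63 ‰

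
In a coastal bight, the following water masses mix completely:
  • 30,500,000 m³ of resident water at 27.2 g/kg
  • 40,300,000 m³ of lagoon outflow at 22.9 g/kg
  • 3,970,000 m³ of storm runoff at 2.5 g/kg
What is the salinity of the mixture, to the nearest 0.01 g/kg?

By conservation of dissolved salt,
salt = 30,500,000×27.2 + 40,300,000×22.9 + 3,970,000×2.5 = 829,600,000 + 922,870,000 + 9,925,000 = 1,762,395,000
volume = 30,500,000 + 40,300,000 + 3,970,000 = 74,770,000 m³
S = 1,762,395,000 / 74,770,000 = 23.5709 g/kg

23.57 g/kg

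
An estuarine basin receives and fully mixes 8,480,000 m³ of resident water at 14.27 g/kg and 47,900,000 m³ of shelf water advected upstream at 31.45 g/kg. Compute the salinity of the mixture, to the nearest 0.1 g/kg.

By conservation of dissolved salt,
salt = 8,480,000×14.27 + 47,900,000×31.45 = 121,009,600 + 1,506,455,000 = 1,627,464,600
volume = 8,480,000 + 47,900,000 = 56,380,000 m³
S = 1,627,464,600 / 56,380,000 = 28.866 g/kg

28.9 g/kg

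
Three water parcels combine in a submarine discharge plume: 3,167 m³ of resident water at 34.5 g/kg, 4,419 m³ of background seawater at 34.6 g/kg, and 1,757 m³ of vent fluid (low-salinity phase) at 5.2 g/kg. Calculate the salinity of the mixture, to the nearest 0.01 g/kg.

Salt balance:
salt = 3,167×34.5 + 4,419×34.6 + 1,757×5.2 = 109,261.5 + 152,897.4 + 9,136.4 = 271,295.3
volume = 3,167 + 4,419 + 1,757 = 9,343 m³
S = 271,295.3 / 9,343 = 29.0373 g/kg

29.04 g/kg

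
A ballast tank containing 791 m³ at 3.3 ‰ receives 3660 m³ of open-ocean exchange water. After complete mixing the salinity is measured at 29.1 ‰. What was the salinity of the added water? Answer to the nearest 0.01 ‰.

Salt balance: 791×3.3 + 3,660×S = 4,451×29.1
2,610.3 + 3,660·S = 129,524.1
S = (129,524.1 − 2,610.3) / 3,660 = 34.6759 ‰

34.68 ‰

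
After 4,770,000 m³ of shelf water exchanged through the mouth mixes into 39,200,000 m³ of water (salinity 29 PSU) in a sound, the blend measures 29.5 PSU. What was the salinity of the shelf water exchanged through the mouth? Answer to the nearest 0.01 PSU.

33.61 PSU

Salt balance: 39,200,000×29 + 4,770,000×S = 43,970,000×29.5
1,136,800,000 + 4,770,000·S = 1,297,115,000
S = (1,297,115,000 − 1,136,800,000) / 4,770,000 = 33.609 PSU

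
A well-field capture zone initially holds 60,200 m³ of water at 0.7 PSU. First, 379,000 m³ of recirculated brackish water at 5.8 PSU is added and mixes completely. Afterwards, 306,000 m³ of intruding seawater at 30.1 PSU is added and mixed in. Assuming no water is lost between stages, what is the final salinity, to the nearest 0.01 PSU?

Mass of salt is conserved:
Initial salt = 60,200×0.7 = 42,140
After stage 1: salt = 42,140 + 379,000×5.8 = 2,240,340; volume = 439,200 m³; S = 5.101 PSU
After stage 2: salt = 2,240,340 + 306,000×30.1 = 11,450,940; volume = 745,200 m³
S = 11,450,940 / 745,200 = 15.3663 PSU

15.37 PSU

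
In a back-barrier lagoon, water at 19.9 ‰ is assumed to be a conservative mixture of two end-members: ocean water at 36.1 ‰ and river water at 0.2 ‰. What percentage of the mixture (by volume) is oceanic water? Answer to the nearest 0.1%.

54.9%

Let g be the oceanic fraction. Salt balance per unit volume:
g×36.1 + (1−g)×0.2 = 19.9
g = (19.9 − 0.2) / (36.1 − 0.2) = 19.7/35.9 = 0.5487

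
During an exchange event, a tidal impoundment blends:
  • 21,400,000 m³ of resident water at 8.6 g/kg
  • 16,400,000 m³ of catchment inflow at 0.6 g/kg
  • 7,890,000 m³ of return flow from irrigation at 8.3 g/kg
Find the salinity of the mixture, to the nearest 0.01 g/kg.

5.68 g/kg

Total salt / total volume:
salt = 21,400,000×8.6 + 16,400,000×0.6 + 7,890,000×8.3 = 184,040,000 + 9,840,000 + 65,487,000 = 259,367,000
volume = 21,400,000 + 16,400,000 + 7,890,000 = 45,690,000 m³
S = 259,367,000 / 45,690,000 = 5.6767 g/kg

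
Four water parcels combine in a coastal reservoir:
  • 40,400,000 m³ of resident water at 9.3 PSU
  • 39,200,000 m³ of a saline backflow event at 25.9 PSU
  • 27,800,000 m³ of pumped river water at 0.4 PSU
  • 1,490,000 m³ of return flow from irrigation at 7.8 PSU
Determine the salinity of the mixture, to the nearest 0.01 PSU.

12.98 PSU

Conserving salt mass:
salt = 40,400,000×9.3 + 39,200,000×25.9 + 27,800,000×0.4 + 1,490,000×7.8 = 375,720,000 + 1,015,280,000 + 11,120,000 + 11,622,000 = 1,413,742,000
volume = 40,400,000 + 39,200,000 + 27,800,000 + 1,490,000 = 108,890,000 m³
S = 1,413,742,000 / 108,890,000 = 12.9832 PSU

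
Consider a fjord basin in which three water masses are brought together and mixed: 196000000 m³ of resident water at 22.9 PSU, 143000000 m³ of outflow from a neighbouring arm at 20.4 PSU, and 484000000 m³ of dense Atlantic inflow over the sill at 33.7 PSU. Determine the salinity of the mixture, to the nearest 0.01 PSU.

Salt balance:
salt = 196,000,000×22.9 + 143,000,000×20.4 + 484,000,000×33.7 = 4,488,400,000 + 2,917,200,000 + 16,310,800,000 = 23,716,400,000
volume = 196,000,000 + 143,000,000 + 484,000,000 = 823,000,000 m³
S = 23,716,400,000 / 823,000,000 = 28.817 PSU

28.82 PSU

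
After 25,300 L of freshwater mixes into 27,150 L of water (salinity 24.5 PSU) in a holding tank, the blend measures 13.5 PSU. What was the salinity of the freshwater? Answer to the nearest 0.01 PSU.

Salt balance: 27,150×24.5 + 25,300×S = 52,450×13.5
665,175 + 25,300·S = 708,075
S = (708,075 − 665,175) / 25,300 = 1.6957 PSU

1.70 PSU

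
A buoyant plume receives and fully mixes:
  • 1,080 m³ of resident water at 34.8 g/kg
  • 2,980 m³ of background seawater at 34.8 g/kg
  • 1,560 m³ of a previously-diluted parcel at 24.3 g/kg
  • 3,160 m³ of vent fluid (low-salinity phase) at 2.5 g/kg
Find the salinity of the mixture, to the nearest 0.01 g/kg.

21.31 g/kg

Mass of salt is conserved:
salt = 1,080×34.8 + 2,980×34.8 + 1,560×24.3 + 3,160×2.5 = 37,584 + 103,704 + 37,908 + 7,900 = 187,096
volume = 1,080 + 2,980 + 1,560 + 3,160 = 8,780 m³
S = 187,096 / 8,780 = 21.3093 g/kg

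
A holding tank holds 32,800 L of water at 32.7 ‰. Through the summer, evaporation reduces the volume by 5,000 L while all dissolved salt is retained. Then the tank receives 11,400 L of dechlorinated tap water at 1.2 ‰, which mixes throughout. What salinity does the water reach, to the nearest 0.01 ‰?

27.71 ‰

After evaporation: salt = 32,800×32.7 = 1,072,560; volume = 32,800 − 5,000 = 27,800 L
After mixing: salt = 1,072,560 + 11,400×1.2 = 1,086,240; volume = 27,800 + 11,400 = 39,200 L
S = 1,086,240 / 39,200 = 27.7102 ‰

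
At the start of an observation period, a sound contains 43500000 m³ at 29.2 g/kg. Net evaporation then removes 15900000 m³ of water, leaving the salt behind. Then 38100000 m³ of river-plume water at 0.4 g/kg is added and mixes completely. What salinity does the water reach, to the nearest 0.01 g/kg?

After evaporation: salt = 43,500,000×29.2 = 1,270,200,000; volume = 43,500,000 − 15,900,000 = 27,600,000 m³
After mixing: salt = 1,270,200,000 + 38,100,000×0.4 = 1,285,440,000; volume = 27,600,000 + 38,100,000 = 65,700,000 m³
S = 1,285,440,000 / 65,700,000 = 19.5653 g/kg

19.57 g/kg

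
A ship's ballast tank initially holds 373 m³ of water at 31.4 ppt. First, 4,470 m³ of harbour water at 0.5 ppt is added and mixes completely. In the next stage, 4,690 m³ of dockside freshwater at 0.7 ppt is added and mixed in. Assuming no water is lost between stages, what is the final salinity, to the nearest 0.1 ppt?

1.8 ppt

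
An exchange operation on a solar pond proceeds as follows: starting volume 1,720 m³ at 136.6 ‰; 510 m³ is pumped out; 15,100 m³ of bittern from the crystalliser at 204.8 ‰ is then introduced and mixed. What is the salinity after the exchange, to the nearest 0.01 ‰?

199.74 ‰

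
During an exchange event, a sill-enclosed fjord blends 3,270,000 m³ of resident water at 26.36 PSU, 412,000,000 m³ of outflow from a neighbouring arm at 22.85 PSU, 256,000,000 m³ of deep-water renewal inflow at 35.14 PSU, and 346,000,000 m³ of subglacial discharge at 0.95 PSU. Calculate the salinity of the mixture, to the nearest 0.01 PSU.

Total salt / total volume:
salt = 3,270,000×26.36 + 412,000,000×22.85 + 256,000,000×35.14 + 346,000,000×0.95 = 86,197,200 + 9,414,200,000 + 8,995,840,000 + 328,700,000 = 18,824,937,200
volume = 3,270,000 + 412,000,000 + 256,000,000 + 346,000,000 = 1,017,270,000 m³
S = 18,824,937,200 / 1,017,270,000 = 18.5053 PSU

18.51 PSU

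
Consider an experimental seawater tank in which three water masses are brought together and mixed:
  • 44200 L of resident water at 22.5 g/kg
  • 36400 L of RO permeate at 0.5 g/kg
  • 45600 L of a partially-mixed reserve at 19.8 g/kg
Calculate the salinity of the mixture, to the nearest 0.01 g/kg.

15.18 g/kg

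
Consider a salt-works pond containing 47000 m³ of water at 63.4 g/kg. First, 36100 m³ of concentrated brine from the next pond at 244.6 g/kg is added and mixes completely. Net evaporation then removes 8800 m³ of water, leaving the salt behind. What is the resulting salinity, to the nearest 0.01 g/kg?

158.95 g/kg

After mixing: salt = 47,000×63.4 + 36,100×244.6 = 11,809,860; volume = 83,100 m³
After evaporation: salt unchanged = 11,809,860; volume = 83,100 − 8,800 = 74,300 m³
S = 11,809,860 / 74,300 = 158.9483 g/kg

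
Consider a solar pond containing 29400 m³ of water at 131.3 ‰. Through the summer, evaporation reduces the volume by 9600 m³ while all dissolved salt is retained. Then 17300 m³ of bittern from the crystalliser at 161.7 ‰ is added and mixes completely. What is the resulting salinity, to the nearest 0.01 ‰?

After evaporation: salt = 29,400×131.3 = 3,860,220; volume = 29,400 − 9,600 = 19,800 m³
After mixing: salt = 3,860,220 + 17,300×161.7 = 6,657,630; volume = 19,800 + 17,300 = 37,100 m³
S = 6,657,630 / 37,100 = 179.4509 ‰

179.45 ‰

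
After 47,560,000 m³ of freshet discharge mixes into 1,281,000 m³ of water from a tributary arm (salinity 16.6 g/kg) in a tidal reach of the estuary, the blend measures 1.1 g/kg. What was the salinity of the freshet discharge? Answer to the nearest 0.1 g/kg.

Salt balance: 1,281,000×16.6 + 47,560,000×S = 48,841,000×1.1
21,264,600 + 47,560,000·S = 53,725,100
S = (53,725,100 − 21,264,600) / 47,560,000 = 0.6825 g/kg

0.7 g/kg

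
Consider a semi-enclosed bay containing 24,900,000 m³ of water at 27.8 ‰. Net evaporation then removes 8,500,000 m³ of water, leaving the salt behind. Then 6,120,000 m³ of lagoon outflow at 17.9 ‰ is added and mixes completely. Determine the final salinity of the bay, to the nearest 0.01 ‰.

35.60 ‰

After evaporation: salt = 24,900,000×27.8 = 692,220,000; volume = 24,900,000 − 8,500,000 = 16,400,000 m³
After mixing: salt = 692,220,000 + 6,120,000×17.9 = 801,768,000; volume = 16,400,000 + 6,120,000 = 22,520,000 m³
S = 801,768,000 / 22,520,000 = 35.6025 ‰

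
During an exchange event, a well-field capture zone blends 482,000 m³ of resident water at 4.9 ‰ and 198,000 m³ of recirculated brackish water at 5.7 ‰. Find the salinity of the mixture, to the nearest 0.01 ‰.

5.13 ‰

Conserving salt mass:
salt = 482,000×4.9 + 198,000×5.7 = 2,361,800 + 1,128,600 = 3,490,400
volume = 482,000 + 198,000 = 680,000 m³
S = 3,490,400 / 680,000 = 5.1329 ‰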